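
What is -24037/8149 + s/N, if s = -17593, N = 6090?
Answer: -9991403/1711290 ≈ -5.8385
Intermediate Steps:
-24037/8149 + s/N = -24037/8149 - 17593/6090 = -9991403/1711290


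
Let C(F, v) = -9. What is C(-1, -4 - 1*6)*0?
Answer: 0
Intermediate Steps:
C(-1, -4 - 1*6)*0 = -9*0 = 0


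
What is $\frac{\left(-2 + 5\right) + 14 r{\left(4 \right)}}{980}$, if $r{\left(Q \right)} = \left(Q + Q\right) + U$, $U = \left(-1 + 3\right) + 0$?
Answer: $\frac{143}{980} \approx 0.14592$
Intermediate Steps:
$U = 2$ ($U = 2 + 0 = 2$)
$r{\left(Q \right)} = 2 + 2 Q$ ($r{\left(Q \right)} = \left(Q + Q\right) + 2 = 2 Q + 2 = 2 + 2 Q$)
$\frac{\left(-2 + 5\right) + 14 r{\left(4 \right)}}{980} = \frac{\left(-2 + 5\right) + 14 \left(2 + 2 \cdot 4\right)}{980} = \left(3 + 14 \left(2 + 8\right)\right) \frac{1}{980} = \left(3 + 14 \cdot 10\right) \frac{1}{980} = \left(3 + 140\right) \frac{1}{980} = 143 \cdot \frac{1}{980} = \frac{143}{980}$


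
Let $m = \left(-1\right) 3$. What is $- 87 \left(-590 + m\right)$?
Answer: $51591$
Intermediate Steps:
$m = -3$
$- 87 \left(-590 + m\right) = - 87 \left(-590 - 3\right) = \left(-87\right) \left(-593\right) = 51591$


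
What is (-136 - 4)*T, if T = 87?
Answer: -12180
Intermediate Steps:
(-136 - 4)*T = (-136 - 4)*87 = -140*87 = -12180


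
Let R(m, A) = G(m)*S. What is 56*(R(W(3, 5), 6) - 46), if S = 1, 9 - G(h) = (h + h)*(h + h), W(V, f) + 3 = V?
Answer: -2072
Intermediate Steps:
W(V, f) = -3 + V
G(h) = 9 - 4*h² (G(h) = 9 - (h + h)*(h + h) = 9 - 2*h*2*h = 9 - 4*h²)
R(m, A) = 9 - 4*m² (R(m, A) = (9 - 4*m²)*1 = 9 - 4*m²)
56*(R(W(3, 5), 6) - 46) = 56*((9 - 4*(-3 + 3)²) - 46) = 56*((9 - 4*0²) - 46) = 56*((9 - 4*0) - 46) = 56*((9 + 0) - 46) = 56*(9 - 46) = 56*(-37) = -2072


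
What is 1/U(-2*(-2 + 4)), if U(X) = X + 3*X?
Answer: -1/16 ≈ -0.062500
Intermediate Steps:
U(X) = 4*X
1/U(-2*(-2 + 4)) = 1/(4*(-2*(-2 + 4))) = 1/(4*(-2*2)) = 1/(4*(-4)) = 1/(-16) = -1/16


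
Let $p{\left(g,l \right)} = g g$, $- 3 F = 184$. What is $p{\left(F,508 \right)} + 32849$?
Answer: $\frac{329497}{9} \approx 36611.0$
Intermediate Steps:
$F = - \frac{184}{3}$ ($F = \left(- \frac{1}{3}\right) 184 = - \frac{184}{3} \approx -61.333$)
$p{\left(g,l \right)} = g^{2}$
$p{\left(F,508 \right)} + 32849 = \left(- \frac{184}{3}\right)^{2} + 32849 = \frac{33856}{9} + 32849 = \frac{329497}{9}$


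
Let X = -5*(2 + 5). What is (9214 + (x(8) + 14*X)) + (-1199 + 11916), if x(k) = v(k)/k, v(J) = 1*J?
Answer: 19442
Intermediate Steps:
v(J) = J
X = -35 (X = -5*7 = -35)
x(k) = 1 (x(k) = k/k = 1)
(9214 + (x(8) + 14*X)) + (-1199 + 11916) = (9214 + (1 + 14*(-35))) + (-1199 + 11916) = (9214 + (1 - 490)) + 10717 = (9214 - 489) + 10717 = 8725 + 10717 = 19442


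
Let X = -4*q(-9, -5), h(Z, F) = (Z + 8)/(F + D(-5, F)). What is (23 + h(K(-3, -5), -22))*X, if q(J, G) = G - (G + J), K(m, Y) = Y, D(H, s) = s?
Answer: -9081/11 ≈ -825.54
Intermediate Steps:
q(J, G) = -J (q(J, G) = G + (-G - J) = -J)
h(Z, F) = (8 + Z)/(2*F) (h(Z, F) = (Z + 8)/(F + F) = (8 + Z)/((2*F)) = (8 + Z)*(1/(2*F)) = (8 + Z)/(2*F))
X = -36 (X = -(-4)*(-9) = -4*9 = -36)
(23 + h(K(-3, -5), -22))*X = (23 + (½)*(8 - 5)/(-22))*(-36) = (23 + (½)*(-1/22)*3)*(-36) = (23 - 3/44)*(-36) = (1009/44)*(-36) = -9081/11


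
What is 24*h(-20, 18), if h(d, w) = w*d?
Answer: -8640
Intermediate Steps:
h(d, w) = d*w
24*h(-20, 18) = 24*(-20*18) = 24*(-360) = -8640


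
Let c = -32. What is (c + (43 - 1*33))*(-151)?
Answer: 3322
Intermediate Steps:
(c + (43 - 1*33))*(-151) = (-32 + (43 - 1*33))*(-151) = (-32 + (43 - 33))*(-151) = (-32 + 10)*(-151) = -22*(-151) = 3322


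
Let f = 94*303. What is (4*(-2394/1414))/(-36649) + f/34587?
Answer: 35150392042/42675158421 ≈ 0.82367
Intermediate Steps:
f = 28482
(4*(-2394/1414))/(-36649) + f/34587 = (4*(-2394/1414))/(-36649) + 28482/34587 = (4*(-2394*1/1414))*(-1/36649) + 28482*(1/34587) = (4*(-171/101))*(-1/36649) + 9494/11529 = -684/101*(-1/36649) + 9494/11529 = 684/3701549 + 9494/11529 = 35150392042/42675158421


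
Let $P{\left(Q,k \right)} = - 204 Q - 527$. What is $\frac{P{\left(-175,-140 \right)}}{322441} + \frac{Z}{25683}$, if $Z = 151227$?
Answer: $\frac{2365006346}{394345343} \approx 5.9973$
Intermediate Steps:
$P{\left(Q,k \right)} = -527 - 204 Q$
$\frac{P{\left(-175,-140 \right)}}{322441} + \frac{Z}{25683} = \frac{-527 - -35700}{322441} + \frac{151227}{25683} = \left(-527 + 35700\right) \frac{1}{322441} + 151227 \cdot \frac{1}{25683} = 35173 \cdot \frac{1}{322441} + \frac{50409}{8561} = \frac{35173}{322441} + \frac{50409}{8561} = \frac{2365006346}{394345343}$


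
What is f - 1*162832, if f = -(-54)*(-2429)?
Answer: -293998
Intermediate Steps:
f = -131166 (f = -1*131166 = -131166)
f - 1*162832 = -131166 - 1*162832 = -131166 - 162832 = -293998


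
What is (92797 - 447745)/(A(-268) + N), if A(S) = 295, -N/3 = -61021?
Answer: -177474/91679 ≈ -1.9358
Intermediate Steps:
N = 183063 (N = -3*(-61021) = 183063)
(92797 - 447745)/(A(-268) + N) = (92797 - 447745)/(295 + 183063) = -354948/183358 = -354948*1/183358 = -177474/91679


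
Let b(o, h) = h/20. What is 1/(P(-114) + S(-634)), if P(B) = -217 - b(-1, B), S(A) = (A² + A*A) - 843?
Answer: 10/8028577 ≈ 1.2456e-6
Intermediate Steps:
b(o, h) = h/20 (b(o, h) = h*(1/20) = h/20)
S(A) = -843 + 2*A² (S(A) = (A² + A²) - 843 = 2*A² - 843 = -843 + 2*A²)
P(B) = -217 - B/20
1/(P(-114) + S(-634)) = 1/((-217 - 1/20*(-114)) + (-843 + 2*(-634)²)) = 1/((-217 + 57/10) + (-843 + 2*401956)) = 1/(-2113/10 + (-843 + 803912)) = 1/(-2113/10 + 803069) = 1/(8028577/10) = 10/8028577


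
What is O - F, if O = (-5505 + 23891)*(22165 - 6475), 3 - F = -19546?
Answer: 288456791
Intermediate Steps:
F = 19549 (F = 3 - 1*(-19546) = 3 + 19546 = 19549)
O = 288476340 (O = 18386*15690 = 288476340)
O - F = 288476340 - 1*19549 = 288476340 - 19549 = 288456791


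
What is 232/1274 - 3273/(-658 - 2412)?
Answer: 2441021/1955590 ≈ 1.2482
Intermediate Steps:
232/1274 - 3273/(-658 - 2412) = 232*(1/1274) - 3273/(-3070) = 116/637 - 3273*(-1/3070) = 116/637 + 3273/3070 = 2441021/1955590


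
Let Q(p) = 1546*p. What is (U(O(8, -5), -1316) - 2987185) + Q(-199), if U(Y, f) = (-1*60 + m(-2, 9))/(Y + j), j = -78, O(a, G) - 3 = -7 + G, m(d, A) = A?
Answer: -95550314/29 ≈ -3.2948e+6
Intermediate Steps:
O(a, G) = -4 + G (O(a, G) = 3 + (-7 + G) = -4 + G)
U(Y, f) = -51/(-78 + Y) (U(Y, f) = (-1*60 + 9)/(Y - 78) = (-60 + 9)/(-78 + Y) = -51/(-78 + Y))
(U(O(8, -5), -1316) - 2987185) + Q(-199) = (-51/(-78 + (-4 - 5)) - 2987185) + 1546*(-199) = (-51/(-78 - 9) - 2987185) - 307654 = (-51/(-87) - 2987185) - 307654 = (-51*(-1/87) - 2987185) - 307654 = (17/29 - 2987185) - 307654 = -86628348/29 - 307654 = -95550314/29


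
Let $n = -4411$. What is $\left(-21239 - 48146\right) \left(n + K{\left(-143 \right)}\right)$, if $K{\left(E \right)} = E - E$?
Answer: $306057235$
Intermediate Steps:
$K{\left(E \right)} = 0$
$\left(-21239 - 48146\right) \left(n + K{\left(-143 \right)}\right) = \left(-21239 - 48146\right) \left(-4411 + 0\right) = \left(-69385\right) \left(-4411\right) = 306057235$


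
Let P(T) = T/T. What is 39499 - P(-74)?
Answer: 39498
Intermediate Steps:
P(T) = 1
39499 - P(-74) = 39499 - 1*1 = 39499 - 1 = 39498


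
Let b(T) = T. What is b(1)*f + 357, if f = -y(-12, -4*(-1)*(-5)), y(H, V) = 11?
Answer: 346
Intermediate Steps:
f = -11 (f = -1*11 = -11)
b(1)*f + 357 = 1*(-11) + 357 = -11 + 357 = 346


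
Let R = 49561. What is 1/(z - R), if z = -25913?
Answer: -1/75474 ≈ -1.3250e-5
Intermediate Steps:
1/(z - R) = 1/(-25913 - 1*49561) = 1/(-25913 - 49561) = 1/(-75474) = -1/75474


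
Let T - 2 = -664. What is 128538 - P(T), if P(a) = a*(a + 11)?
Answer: -302424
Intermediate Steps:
T = -662 (T = 2 - 664 = -662)
P(a) = a*(11 + a)
128538 - P(T) = 128538 - (-662)*(11 - 662) = 128538 - (-662)*(-651) = 128538 - 1*430962 = 128538 - 430962 = -302424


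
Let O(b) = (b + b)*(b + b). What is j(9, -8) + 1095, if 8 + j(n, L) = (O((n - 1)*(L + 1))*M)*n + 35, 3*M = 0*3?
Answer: 1122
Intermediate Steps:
M = 0 (M = (0*3)/3 = (1/3)*0 = 0)
O(b) = 4*b**2 (O(b) = (2*b)*(2*b) = 4*b**2)
j(n, L) = 27 (j(n, L) = -8 + (((4*((n - 1)*(L + 1))**2)*0)*n + 35) = -8 + (((4*((-1 + n)*(1 + L))**2)*0)*n + 35) = -8 + (((4*((1 + L)*(-1 + n))**2)*0)*n + 35) = -8 + (((4*((1 + L)**2*(-1 + n)**2))*0)*n + 35) = -8 + (((4*(1 + L)**2*(-1 + n)**2)*0)*n + 35) = -8 + (0*n + 35) = -8 + (0 + 35) = -8 + 35 = 27)
j(9, -8) + 1095 = 27 + 1095 = 1122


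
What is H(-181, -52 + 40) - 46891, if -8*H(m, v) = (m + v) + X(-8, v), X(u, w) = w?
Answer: -374923/8 ≈ -46865.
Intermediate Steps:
H(m, v) = -v/4 - m/8 (H(m, v) = -((m + v) + v)/8 = -(m + 2*v)/8 = -v/4 - m/8)
H(-181, -52 + 40) - 46891 = (-(-52 + 40)/4 - ⅛*(-181)) - 46891 = (-¼*(-12) + 181/8) - 46891 = (3 + 181/8) - 46891 = 205/8 - 46891 = -374923/8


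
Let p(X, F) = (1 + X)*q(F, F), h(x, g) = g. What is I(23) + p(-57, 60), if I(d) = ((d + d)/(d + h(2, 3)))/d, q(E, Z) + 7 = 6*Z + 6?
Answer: -261351/13 ≈ -20104.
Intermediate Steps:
q(E, Z) = -1 + 6*Z (q(E, Z) = -7 + (6*Z + 6) = -7 + (6 + 6*Z) = -1 + 6*Z)
p(X, F) = (1 + X)*(-1 + 6*F)
I(d) = 2/(3 + d) (I(d) = ((d + d)/(d + 3))/d = ((2*d)/(3 + d))/d = (2*d/(3 + d))/d = 2/(3 + d))
I(23) + p(-57, 60) = 2/(3 + 23) + (1 - 57)*(-1 + 6*60) = 2/26 - 56*(-1 + 360) = 2*(1/26) - 56*359 = 1/13 - 20104 = -261351/13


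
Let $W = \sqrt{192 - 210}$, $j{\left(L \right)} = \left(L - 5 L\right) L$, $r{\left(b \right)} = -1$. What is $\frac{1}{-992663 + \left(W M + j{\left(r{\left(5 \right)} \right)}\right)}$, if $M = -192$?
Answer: $\frac{i}{3 \left(- 330889 i + 192 \sqrt{2}\right)} \approx -1.0074 \cdot 10^{-6} + 8.2667 \cdot 10^{-10} i$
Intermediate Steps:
$j{\left(L \right)} = - 4 L^{2}$ ($j{\left(L \right)} = - 4 L L = - 4 L^{2}$)
$W = 3 i \sqrt{2}$ ($W = \sqrt{-18} = 3 i \sqrt{2} \approx 4.2426 i$)
$\frac{1}{-992663 + \left(W M + j{\left(r{\left(5 \right)} \right)}\right)} = \frac{1}{-992663 + \left(3 i \sqrt{2} \left(-192\right) - 4 \left(-1\right)^{2}\right)} = \frac{1}{-992663 - \left(4 + 576 i \sqrt{2}\right)} = \frac{1}{-992667 - 576 i \sqrt{2}}$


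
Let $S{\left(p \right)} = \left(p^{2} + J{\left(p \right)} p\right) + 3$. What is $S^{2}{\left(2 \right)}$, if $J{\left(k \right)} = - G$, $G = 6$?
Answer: $25$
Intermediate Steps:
$J{\left(k \right)} = -6$ ($J{\left(k \right)} = \left(-1\right) 6 = -6$)
$S{\left(p \right)} = 3 + p^{2} - 6 p$ ($S{\left(p \right)} = \left(p^{2} - 6 p\right) + 3 = 3 + p^{2} - 6 p$)
$S^{2}{\left(2 \right)} = \left(3 + 2^{2} - 12\right)^{2} = \left(3 + 4 - 12\right)^{2} = \left(-5\right)^{2} = 25$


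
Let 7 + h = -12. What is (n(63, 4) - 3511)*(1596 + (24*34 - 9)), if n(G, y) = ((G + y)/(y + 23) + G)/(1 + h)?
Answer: -76011073/9 ≈ -8.4457e+6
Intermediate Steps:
h = -19 (h = -7 - 12 = -19)
n(G, y) = -G/18 - (G + y)/(18*(23 + y)) (n(G, y) = ((G + y)/(y + 23) + G)/(1 - 19) = ((G + y)/(23 + y) + G)/(-18) = ((G + y)/(23 + y) + G)*(-1/18) = (G + (G + y)/(23 + y))*(-1/18) = -G/18 - (G + y)/(18*(23 + y)))
(n(63, 4) - 3511)*(1596 + (24*34 - 9)) = ((-1*4 - 24*63 - 1*63*4)/(18*(23 + 4)) - 3511)*(1596 + (24*34 - 9)) = ((1/18)*(-4 - 1512 - 252)/27 - 3511)*(1596 + (816 - 9)) = ((1/18)*(1/27)*(-1768) - 3511)*(1596 + 807) = (-884/243 - 3511)*2403 = -854057/243*2403 = -76011073/9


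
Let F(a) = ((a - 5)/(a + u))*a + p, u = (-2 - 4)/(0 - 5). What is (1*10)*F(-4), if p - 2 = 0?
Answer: -760/7 ≈ -108.57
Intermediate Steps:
p = 2 (p = 2 + 0 = 2)
u = 6/5 (u = -6/(-5) = -6*(-⅕) = 6/5 ≈ 1.2000)
F(a) = 2 + a*(-5 + a)/(6/5 + a) (F(a) = ((a - 5)/(a + 6/5))*a + 2 = ((-5 + a)/(6/5 + a))*a + 2 = a*(-5 + a)/(6/5 + a) + 2 = 2 + a*(-5 + a)/(6/5 + a))
(1*10)*F(-4) = (1*10)*((12 - 15*(-4) + 5*(-4)²)/(6 + 5*(-4))) = 10*((12 + 60 + 5*16)/(6 - 20)) = 10*((12 + 60 + 80)/(-14)) = 10*(-1/14*152) = 10*(-76/7) = -760/7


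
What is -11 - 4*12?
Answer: -59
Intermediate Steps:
-11 - 4*12 = -11 - 48 = -59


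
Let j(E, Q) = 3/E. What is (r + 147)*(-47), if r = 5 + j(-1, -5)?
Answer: -7003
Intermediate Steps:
r = 2 (r = 5 + 3/(-1) = 5 + 3*(-1) = 5 - 3 = 2)
(r + 147)*(-47) = (2 + 147)*(-47) = 149*(-47) = -7003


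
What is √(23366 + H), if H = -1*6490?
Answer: 2*√4219 ≈ 129.91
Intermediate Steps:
H = -6490
√(23366 + H) = √(23366 - 6490) = √16876 = 2*√4219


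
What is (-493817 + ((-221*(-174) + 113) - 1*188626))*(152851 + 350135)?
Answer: -323860613736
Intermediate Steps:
(-493817 + ((-221*(-174) + 113) - 1*188626))*(152851 + 350135) = (-493817 + ((38454 + 113) - 188626))*502986 = (-493817 + (38567 - 188626))*502986 = (-493817 - 150059)*502986 = -643876*502986 = -323860613736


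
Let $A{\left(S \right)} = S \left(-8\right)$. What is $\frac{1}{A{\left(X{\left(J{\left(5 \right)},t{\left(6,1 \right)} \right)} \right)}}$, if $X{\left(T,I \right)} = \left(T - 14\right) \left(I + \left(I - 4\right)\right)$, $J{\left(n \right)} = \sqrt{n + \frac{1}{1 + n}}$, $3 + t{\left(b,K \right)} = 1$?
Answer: $- \frac{21}{18320} - \frac{\sqrt{186}}{73280} \approx -0.0013324$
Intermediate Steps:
$t{\left(b,K \right)} = -2$ ($t{\left(b,K \right)} = -3 + 1 = -2$)
$X{\left(T,I \right)} = \left(-14 + T\right) \left(-4 + 2 I\right)$ ($X{\left(T,I \right)} = \left(-14 + T\right) \left(I + \left(-4 + I\right)\right) = \left(-14 + T\right) \left(-4 + 2 I\right)$)
$A{\left(S \right)} = - 8 S$
$\frac{1}{A{\left(X{\left(J{\left(5 \right)},t{\left(6,1 \right)} \right)} \right)}} = \frac{1}{\left(-8\right) \left(56 - -56 - 4 \sqrt{\frac{1 + 5 \left(1 + 5\right)}{1 + 5}} + 2 \left(-2\right) \sqrt{\frac{1 + 5 \left(1 + 5\right)}{1 + 5}}\right)} = \frac{1}{\left(-8\right) \left(56 + 56 - 4 \sqrt{\frac{1 + 5 \cdot 6}{6}} + 2 \left(-2\right) \sqrt{\frac{1 + 5 \cdot 6}{6}}\right)} = \frac{1}{\left(-8\right) \left(56 + 56 - 4 \sqrt{\frac{1 + 30}{6}} + 2 \left(-2\right) \sqrt{\frac{1 + 30}{6}}\right)} = \frac{1}{\left(-8\right) \left(56 + 56 - 4 \sqrt{\frac{1}{6} \cdot 31} + 2 \left(-2\right) \sqrt{\frac{1}{6} \cdot 31}\right)} = \frac{1}{\left(-8\right) \left(56 + 56 - 4 \sqrt{\frac{31}{6}} + 2 \left(-2\right) \sqrt{\frac{31}{6}}\right)} = \frac{1}{\left(-8\right) \left(56 + 56 - 4 \frac{\sqrt{186}}{6} + 2 \left(-2\right) \frac{\sqrt{186}}{6}\right)} = \frac{1}{\left(-8\right) \left(56 + 56 - \frac{2 \sqrt{186}}{3} - \frac{2 \sqrt{186}}{3}\right)} = \frac{1}{\left(-8\right) \left(112 - \frac{4 \sqrt{186}}{3}\right)} = \frac{1}{-896 + \frac{32 \sqrt{186}}{3}}$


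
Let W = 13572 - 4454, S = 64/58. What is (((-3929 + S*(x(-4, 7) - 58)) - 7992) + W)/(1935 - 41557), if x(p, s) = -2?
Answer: 83207/1149038 ≈ 0.072415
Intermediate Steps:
S = 32/29 (S = 64*(1/58) = 32/29 ≈ 1.1034)
W = 9118
(((-3929 + S*(x(-4, 7) - 58)) - 7992) + W)/(1935 - 41557) = (((-3929 + 32*(-2 - 58)/29) - 7992) + 9118)/(1935 - 41557) = (((-3929 + (32/29)*(-60)) - 7992) + 9118)/(-39622) = (((-3929 - 1920/29) - 7992) + 9118)*(-1/39622) = ((-115861/29 - 7992) + 9118)*(-1/39622) = (-347629/29 + 9118)*(-1/39622) = -83207/29*(-1/39622) = 83207/1149038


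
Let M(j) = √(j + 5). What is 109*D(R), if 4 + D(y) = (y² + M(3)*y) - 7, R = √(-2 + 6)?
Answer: -763 + 436*√2 ≈ -146.40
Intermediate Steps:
R = 2 (R = √4 = 2)
M(j) = √(5 + j)
D(y) = -11 + y² + 2*y*√2 (D(y) = -4 + ((y² + √(5 + 3)*y) - 7) = -4 + ((y² + √8*y) - 7) = -4 + ((y² + (2*√2)*y) - 7) = -4 + ((y² + 2*y*√2) - 7) = -4 + (-7 + y² + 2*y*√2) = -11 + y² + 2*y*√2)
109*D(R) = 109*(-11 + 2² + 2*2*√2) = 109*(-11 + 4 + 4*√2) = 109*(-7 + 4*√2) = -763 + 436*√2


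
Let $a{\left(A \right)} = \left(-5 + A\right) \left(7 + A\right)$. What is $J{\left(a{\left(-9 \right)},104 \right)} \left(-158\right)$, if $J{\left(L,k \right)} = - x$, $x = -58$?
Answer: $-9164$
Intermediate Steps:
$J{\left(L,k \right)} = 58$ ($J{\left(L,k \right)} = \left(-1\right) \left(-58\right) = 58$)
$J{\left(a{\left(-9 \right)},104 \right)} \left(-158\right) = 58 \left(-158\right) = -9164$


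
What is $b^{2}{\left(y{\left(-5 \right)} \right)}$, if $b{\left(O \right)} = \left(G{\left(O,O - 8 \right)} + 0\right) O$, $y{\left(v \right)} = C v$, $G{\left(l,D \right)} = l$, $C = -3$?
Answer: $50625$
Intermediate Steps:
$y{\left(v \right)} = - 3 v$
$b{\left(O \right)} = O^{2}$ ($b{\left(O \right)} = \left(O + 0\right) O = O O = O^{2}$)
$b^{2}{\left(y{\left(-5 \right)} \right)} = \left(\left(\left(-3\right) \left(-5\right)\right)^{2}\right)^{2} = \left(15^{2}\right)^{2} = 225^{2} = 50625$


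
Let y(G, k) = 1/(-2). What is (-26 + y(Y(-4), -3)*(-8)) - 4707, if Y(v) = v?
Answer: -4729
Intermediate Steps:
y(G, k) = -1/2
(-26 + y(Y(-4), -3)*(-8)) - 4707 = (-26 - 1/2*(-8)) - 4707 = (-26 + 4) - 4707 = -22 - 4707 = -4729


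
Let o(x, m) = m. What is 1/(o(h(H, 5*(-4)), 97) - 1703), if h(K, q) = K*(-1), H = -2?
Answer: -1/1606 ≈ -0.00062266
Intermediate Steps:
h(K, q) = -K
1/(o(h(H, 5*(-4)), 97) - 1703) = 1/(97 - 1703) = 1/(-1606) = -1/1606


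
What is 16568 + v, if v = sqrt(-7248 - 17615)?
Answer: 16568 + 23*I*sqrt(47) ≈ 16568.0 + 157.68*I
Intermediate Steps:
v = 23*I*sqrt(47) (v = sqrt(-24863) = 23*I*sqrt(47) ≈ 157.68*I)
16568 + v = 16568 + 23*I*sqrt(47)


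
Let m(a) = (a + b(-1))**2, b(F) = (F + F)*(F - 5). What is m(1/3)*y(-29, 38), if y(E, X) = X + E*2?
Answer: -27380/9 ≈ -3042.2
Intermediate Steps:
b(F) = 2*F*(-5 + F) (b(F) = (2*F)*(-5 + F) = 2*F*(-5 + F))
m(a) = (12 + a)**2 (m(a) = (a + 2*(-1)*(-5 - 1))**2 = (a + 2*(-1)*(-6))**2 = (a + 12)**2 = (12 + a)**2)
y(E, X) = X + 2*E
m(1/3)*y(-29, 38) = (12 + 1/3)**2*(38 + 2*(-29)) = (12 + 1/3)**2*(38 - 58) = (37/3)**2*(-20) = (1369/9)*(-20) = -27380/9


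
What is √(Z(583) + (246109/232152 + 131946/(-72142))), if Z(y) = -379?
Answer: 5*I*√921473239947727026/246292788 ≈ 19.488*I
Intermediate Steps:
√(Z(583) + (246109/232152 + 131946/(-72142))) = √(-379 + (246109/232152 + 131946/(-72142))) = √(-379 + (246109*(1/232152) + 131946*(-1/72142))) = √(-379 + (14477/13656 - 65973/36071)) = √(-379 - 378727421/492585576) = √(-187068660725/492585576) = 5*I*√921473239947727026/246292788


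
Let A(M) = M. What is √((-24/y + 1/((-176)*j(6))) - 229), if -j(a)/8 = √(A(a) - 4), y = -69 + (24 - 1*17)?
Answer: √(-6805334272 + 10571*√2)/5456 ≈ 15.12*I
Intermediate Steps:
y = -62 (y = -69 + (24 - 17) = -69 + 7 = -62)
j(a) = -8*√(-4 + a) (j(a) = -8*√(a - 4) = -8*√(-4 + a))
√((-24/y + 1/((-176)*j(6))) - 229) = √((-24/(-62) + 1/((-176)*((-8*√(-4 + 6))))) - 229) = √((-24*(-1/62) - (-√2/16)/176) - 229) = √((12/31 - (-1)*√2/2816) - 229) = √((12/31 + √2/2816) - 229) = √(-7087/31 + √2/2816)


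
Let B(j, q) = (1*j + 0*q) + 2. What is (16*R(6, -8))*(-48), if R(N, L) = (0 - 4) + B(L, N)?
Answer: 7680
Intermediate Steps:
B(j, q) = 2 + j (B(j, q) = (j + 0) + 2 = j + 2 = 2 + j)
R(N, L) = -2 + L (R(N, L) = (0 - 4) + (2 + L) = -4 + (2 + L) = -2 + L)
(16*R(6, -8))*(-48) = (16*(-2 - 8))*(-48) = (16*(-10))*(-48) = -160*(-48) = 7680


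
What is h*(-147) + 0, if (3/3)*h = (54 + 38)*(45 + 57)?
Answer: -1379448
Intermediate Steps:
h = 9384 (h = (54 + 38)*(45 + 57) = 92*102 = 9384)
h*(-147) + 0 = 9384*(-147) + 0 = -1379448 + 0 = -1379448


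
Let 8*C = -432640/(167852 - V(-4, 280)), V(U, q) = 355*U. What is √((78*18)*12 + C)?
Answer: 2*√209521162318/7053 ≈ 129.80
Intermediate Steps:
C = -6760/21159 (C = (-432640/(167852 - 355*(-4)))/8 = (-432640/(167852 - 1*(-1420)))/8 = (-432640/(167852 + 1420))/8 = (-432640/169272)/8 = (-432640*1/169272)/8 = (⅛)*(-54080/21159) = -6760/21159 ≈ -0.31949)
√((78*18)*12 + C) = √((78*18)*12 - 6760/21159) = √(1404*12 - 6760/21159) = √(16848 - 6760/21159) = √(356480072/21159) = 2*√209521162318/7053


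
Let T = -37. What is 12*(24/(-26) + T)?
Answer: -5916/13 ≈ -455.08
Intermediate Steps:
12*(24/(-26) + T) = 12*(24/(-26) - 37) = 12*(24*(-1/26) - 37) = 12*(-12/13 - 37) = 12*(-493/13) = -5916/13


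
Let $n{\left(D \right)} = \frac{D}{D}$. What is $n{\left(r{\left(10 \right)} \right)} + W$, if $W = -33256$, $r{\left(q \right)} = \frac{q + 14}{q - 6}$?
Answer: $-33255$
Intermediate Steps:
$r{\left(q \right)} = \frac{14 + q}{-6 + q}$
$n{\left(D \right)} = 1$
$n{\left(r{\left(10 \right)} \right)} + W = 1 - 33256 = -33255$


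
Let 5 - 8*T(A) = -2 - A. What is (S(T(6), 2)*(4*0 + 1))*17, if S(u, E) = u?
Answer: 221/8 ≈ 27.625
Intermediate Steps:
T(A) = 7/8 + A/8 (T(A) = 5/8 - (-2 - A)/8 = 5/8 + (1/4 + A/8) = 7/8 + A/8)
(S(T(6), 2)*(4*0 + 1))*17 = ((7/8 + (1/8)*6)*(4*0 + 1))*17 = ((7/8 + 3/4)*(0 + 1))*17 = ((13/8)*1)*17 = (13/8)*17 = 221/8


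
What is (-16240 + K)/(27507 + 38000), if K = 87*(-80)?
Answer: -23200/65507 ≈ -0.35416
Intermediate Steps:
K = -6960
(-16240 + K)/(27507 + 38000) = (-16240 - 6960)/(27507 + 38000) = -23200/65507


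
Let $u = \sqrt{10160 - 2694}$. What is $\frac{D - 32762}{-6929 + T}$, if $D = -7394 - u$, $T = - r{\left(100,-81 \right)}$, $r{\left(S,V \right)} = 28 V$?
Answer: $\frac{40156}{4661} + \frac{\sqrt{7466}}{4661} \approx 8.6339$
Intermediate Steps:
$u = \sqrt{7466} \approx 86.406$
$T = 2268$ ($T = - 28 \left(-81\right) = \left(-1\right) \left(-2268\right) = 2268$)
$D = -7394 - \sqrt{7466} \approx -7480.4$
$\frac{D - 32762}{-6929 + T} = \frac{\left(-7394 - \sqrt{7466}\right) - 32762}{-6929 + 2268} = \frac{-40156 - \sqrt{7466}}{-4661} = \left(-40156 - \sqrt{7466}\right) \left(- \frac{1}{4661}\right) = \frac{40156}{4661} + \frac{\sqrt{7466}}{4661}$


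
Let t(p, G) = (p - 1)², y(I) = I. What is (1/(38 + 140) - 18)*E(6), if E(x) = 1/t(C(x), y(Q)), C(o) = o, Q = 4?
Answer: -3203/4450 ≈ -0.71978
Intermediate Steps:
t(p, G) = (-1 + p)²
E(x) = (-1 + x)⁻² (E(x) = 1/((-1 + x)²) = (-1 + x)⁻²)
(1/(38 + 140) - 18)*E(6) = (1/(38 + 140) - 18)/(-1 + 6)² = (1/178 - 18)/5² = (1/178 - 18)*(1/25) = -3203/178*1/25 = -3203/4450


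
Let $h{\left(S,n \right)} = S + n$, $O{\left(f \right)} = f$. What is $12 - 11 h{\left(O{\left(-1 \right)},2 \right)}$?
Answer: $1$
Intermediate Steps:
$12 - 11 h{\left(O{\left(-1 \right)},2 \right)} = 12 - 11 \left(-1 + 2\right) = 12 - 11 = 1$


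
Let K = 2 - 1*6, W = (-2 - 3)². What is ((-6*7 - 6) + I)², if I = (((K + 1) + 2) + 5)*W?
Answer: 2704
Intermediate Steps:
W = 25 (W = (-5)² = 25)
K = -4 (K = 2 - 6 = -4)
I = 100 (I = (((-4 + 1) + 2) + 5)*25 = ((-3 + 2) + 5)*25 = (-1 + 5)*25 = 4*25 = 100)
((-6*7 - 6) + I)² = ((-6*7 - 6) + 100)² = ((-42 - 6) + 100)² = (-48 + 100)² = 52² = 2704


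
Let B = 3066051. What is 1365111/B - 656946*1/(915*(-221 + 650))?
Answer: -54754670143/44575271455 ≈ -1.2284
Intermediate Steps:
1365111/B - 656946*1/(915*(-221 + 650)) = 1365111/3066051 - 656946*1/(915*(-221 + 650)) = 1365111*(1/3066051) - 656946/(915*429) = 455037/1022017 - 656946/392535 = 455037/1022017 - 656946*1/392535 = 455037/1022017 - 72994/43615 = -54754670143/44575271455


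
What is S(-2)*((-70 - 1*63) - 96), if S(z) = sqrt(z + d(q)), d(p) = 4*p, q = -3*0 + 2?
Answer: -229*sqrt(6) ≈ -560.93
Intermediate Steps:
q = 2 (q = 0 + 2 = 2)
S(z) = sqrt(8 + z) (S(z) = sqrt(z + 4*2) = sqrt(z + 8) = sqrt(8 + z))
S(-2)*((-70 - 1*63) - 96) = sqrt(8 - 2)*((-70 - 1*63) - 96) = sqrt(6)*((-70 - 63) - 96) = sqrt(6)*(-133 - 96) = sqrt(6)*(-229) = -229*sqrt(6)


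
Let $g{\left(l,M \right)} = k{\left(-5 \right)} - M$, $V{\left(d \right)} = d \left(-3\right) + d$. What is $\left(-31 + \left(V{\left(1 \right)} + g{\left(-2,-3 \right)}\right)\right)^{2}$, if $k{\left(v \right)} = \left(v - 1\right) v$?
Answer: $0$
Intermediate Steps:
$k{\left(v \right)} = v \left(-1 + v\right)$ ($k{\left(v \right)} = \left(-1 + v\right) v = v \left(-1 + v\right)$)
$V{\left(d \right)} = - 2 d$ ($V{\left(d \right)} = - 3 d + d = - 2 d$)
$g{\left(l,M \right)} = 30 - M$ ($g{\left(l,M \right)} = - 5 \left(-1 - 5\right) - M = \left(-5\right) \left(-6\right) - M = 30 - M$)
$\left(-31 + \left(V{\left(1 \right)} + g{\left(-2,-3 \right)}\right)\right)^{2} = \left(-31 + \left(\left(-2\right) 1 + \left(30 - -3\right)\right)\right)^{2} = \left(-31 + \left(-2 + \left(30 + 3\right)\right)\right)^{2} = \left(-31 + \left(-2 + 33\right)\right)^{2} = \left(-31 + 31\right)^{2} = 0^{2} = 0$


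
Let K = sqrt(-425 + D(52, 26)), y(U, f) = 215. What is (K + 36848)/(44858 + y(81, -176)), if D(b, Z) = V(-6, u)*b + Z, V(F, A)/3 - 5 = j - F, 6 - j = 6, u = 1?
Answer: 112/137 + sqrt(1317)/45073 ≈ 0.81832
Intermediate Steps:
j = 0 (j = 6 - 1*6 = 6 - 6 = 0)
V(F, A) = 15 - 3*F (V(F, A) = 15 + 3*(0 - F) = 15 + 3*(-F) = 15 - 3*F)
D(b, Z) = Z + 33*b (D(b, Z) = (15 - 3*(-6))*b + Z = (15 + 18)*b + Z = 33*b + Z = Z + 33*b)
K = sqrt(1317) (K = sqrt(-425 + (26 + 33*52)) = sqrt(-425 + (26 + 1716)) = sqrt(-425 + 1742) = sqrt(1317) ≈ 36.290)
(K + 36848)/(44858 + y(81, -176)) = (sqrt(1317) + 36848)/(44858 + 215) = (36848 + sqrt(1317))/45073 = (36848 + sqrt(1317))*(1/45073) = 112/137 + sqrt(1317)/45073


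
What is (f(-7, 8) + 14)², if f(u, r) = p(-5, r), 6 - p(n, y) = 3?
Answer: 289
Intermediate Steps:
p(n, y) = 3 (p(n, y) = 6 - 1*3 = 6 - 3 = 3)
f(u, r) = 3
(f(-7, 8) + 14)² = (3 + 14)² = 17² = 289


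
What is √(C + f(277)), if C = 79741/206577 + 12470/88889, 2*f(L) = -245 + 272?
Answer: √2101941028785379836306/12241615302 ≈ 3.7452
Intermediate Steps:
f(L) = 27/2 (f(L) = (-245 + 272)/2 = (½)*27 = 27/2)
C = 9664112939/18362422953 (C = 79741*(1/206577) + 12470*(1/88889) = 79741/206577 + 12470/88889 = 9664112939/18362422953 ≈ 0.52630)
√(C + f(277)) = √(9664112939/18362422953 + 27/2) = √(515113645609/36724845906) = √2101941028785379836306/12241615302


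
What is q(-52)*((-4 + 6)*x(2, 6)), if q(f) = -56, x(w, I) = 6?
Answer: -672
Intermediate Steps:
q(-52)*((-4 + 6)*x(2, 6)) = -56*(-4 + 6)*6 = -112*6 = -56*12 = -672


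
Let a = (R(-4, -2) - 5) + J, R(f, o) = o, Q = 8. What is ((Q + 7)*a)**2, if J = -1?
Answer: 14400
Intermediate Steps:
a = -8 (a = (-2 - 5) - 1 = -7 - 1 = -8)
((Q + 7)*a)**2 = ((8 + 7)*(-8))**2 = (15*(-8))**2 = (-120)**2 = 14400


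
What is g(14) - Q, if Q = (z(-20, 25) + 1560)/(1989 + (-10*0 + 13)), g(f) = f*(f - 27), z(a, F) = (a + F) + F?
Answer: -182977/1001 ≈ -182.79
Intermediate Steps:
z(a, F) = a + 2*F (z(a, F) = (F + a) + F = a + 2*F)
g(f) = f*(-27 + f)
Q = 795/1001 (Q = ((-20 + 2*25) + 1560)/(1989 + (-10*0 + 13)) = ((-20 + 50) + 1560)/(1989 + (-2*0 + 13)) = (30 + 1560)/(1989 + (0 + 13)) = 1590/(1989 + 13) = 1590/2002 = 1590*(1/2002) = 795/1001 ≈ 0.79421)
g(14) - Q = 14*(-27 + 14) - 1*795/1001 = 14*(-13) - 795/1001 = -182 - 795/1001 = -182977/1001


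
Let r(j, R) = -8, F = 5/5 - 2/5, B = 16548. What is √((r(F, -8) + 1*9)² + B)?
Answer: √16549 ≈ 128.64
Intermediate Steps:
F = ⅗ (F = 5*(⅕) - 2*⅕ = 1 - ⅖ = ⅗ ≈ 0.60000)
√((r(F, -8) + 1*9)² + B) = √((-8 + 1*9)² + 16548) = √((-8 + 9)² + 16548) = √(1² + 16548) = √(1 + 16548) = √16549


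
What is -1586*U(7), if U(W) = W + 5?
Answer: -19032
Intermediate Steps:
U(W) = 5 + W
-1586*U(7) = -1586*(5 + 7) = -1586*12 = -19032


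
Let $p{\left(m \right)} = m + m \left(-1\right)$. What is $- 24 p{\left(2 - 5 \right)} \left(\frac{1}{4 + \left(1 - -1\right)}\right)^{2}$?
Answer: $0$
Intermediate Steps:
$p{\left(m \right)} = 0$ ($p{\left(m \right)} = m - m = 0$)
$- 24 p{\left(2 - 5 \right)} \left(\frac{1}{4 + \left(1 - -1\right)}\right)^{2} = \left(-24\right) 0 \left(\frac{1}{4 + \left(1 - -1\right)}\right)^{2} = 0 \left(\frac{1}{4 + \left(1 + 1\right)}\right)^{2} = 0 \left(\frac{1}{4 + 2}\right)^{2} = 0 \left(\frac{1}{6}\right)^{2} = \frac{0}{36} = 0 \cdot \frac{1}{36} = 0$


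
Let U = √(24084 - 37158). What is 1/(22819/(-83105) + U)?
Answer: -1896372995/90295330667611 - 6906441025*I*√13074/90295330667611 ≈ -2.1002e-5 - 0.0087457*I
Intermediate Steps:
U = I*√13074 (U = √(-13074) = I*√13074 ≈ 114.34*I)
1/(22819/(-83105) + U) = 1/(22819/(-83105) + I*√13074) = 1/(22819*(-1/83105) + I*√13074) = 1/(-22819/83105 + I*√13074)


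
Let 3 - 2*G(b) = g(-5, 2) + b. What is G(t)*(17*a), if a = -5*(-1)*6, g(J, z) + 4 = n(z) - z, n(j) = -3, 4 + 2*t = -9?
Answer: 9435/2 ≈ 4717.5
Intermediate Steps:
t = -13/2 (t = -2 + (½)*(-9) = -2 - 9/2 = -13/2 ≈ -6.5000)
g(J, z) = -7 - z (g(J, z) = -4 + (-3 - z) = -7 - z)
a = 30 (a = 5*6 = 30)
G(b) = 6 - b/2 (G(b) = 3/2 - ((-7 - 1*2) + b)/2 = 3/2 - ((-7 - 2) + b)/2 = 3/2 - (-9 + b)/2 = 3/2 + (9/2 - b/2) = 6 - b/2)
G(t)*(17*a) = (6 - ½*(-13/2))*(17*30) = (6 + 13/4)*510 = (37/4)*510 = 9435/2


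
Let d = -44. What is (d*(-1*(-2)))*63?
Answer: -5544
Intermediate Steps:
(d*(-1*(-2)))*63 = -(-44)*(-2)*63 = -44*2*63 = -88*63 = -5544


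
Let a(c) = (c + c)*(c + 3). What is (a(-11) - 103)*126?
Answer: 9198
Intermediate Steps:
a(c) = 2*c*(3 + c) (a(c) = (2*c)*(3 + c) = 2*c*(3 + c))
(a(-11) - 103)*126 = (2*(-11)*(3 - 11) - 103)*126 = (2*(-11)*(-8) - 103)*126 = (176 - 103)*126 = 73*126 = 9198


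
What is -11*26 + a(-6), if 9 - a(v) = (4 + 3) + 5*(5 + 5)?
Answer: -334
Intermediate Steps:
a(v) = -48 (a(v) = 9 - ((4 + 3) + 5*(5 + 5)) = 9 - (7 + 5*10) = 9 - (7 + 50) = 9 - 1*57 = 9 - 57 = -48)
-11*26 + a(-6) = -11*26 - 48 = -286 - 48 = -334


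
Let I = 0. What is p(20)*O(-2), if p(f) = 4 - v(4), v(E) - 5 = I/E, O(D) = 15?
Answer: -15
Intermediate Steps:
v(E) = 5 (v(E) = 5 + 0/E = 5 + 0 = 5)
p(f) = -1 (p(f) = 4 - 1*5 = 4 - 5 = -1)
p(20)*O(-2) = -1*15 = -15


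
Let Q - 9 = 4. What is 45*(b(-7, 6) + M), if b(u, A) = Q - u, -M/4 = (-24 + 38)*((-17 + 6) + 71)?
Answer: -150300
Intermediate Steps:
M = -3360 (M = -4*(-24 + 38)*((-17 + 6) + 71) = -56*(-11 + 71) = -56*60 = -4*840 = -3360)
Q = 13 (Q = 9 + 4 = 13)
b(u, A) = 13 - u
45*(b(-7, 6) + M) = 45*((13 - 1*(-7)) - 3360) = 45*((13 + 7) - 3360) = 45*(20 - 3360) = 45*(-3340) = -150300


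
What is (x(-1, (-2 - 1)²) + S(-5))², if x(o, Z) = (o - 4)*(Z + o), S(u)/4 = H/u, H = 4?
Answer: 46656/25 ≈ 1866.2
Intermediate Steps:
S(u) = 16/u (S(u) = 4*(4/u) = 16/u)
x(o, Z) = (-4 + o)*(Z + o)
(x(-1, (-2 - 1)²) + S(-5))² = (((-1)² - 4*(-2 - 1)² - 4*(-1) + (-2 - 1)²*(-1)) + 16/(-5))² = ((1 - 4*(-3)² + 4 + (-3)²*(-1)) + 16*(-⅕))² = ((1 - 4*9 + 4 + 9*(-1)) - 16/5)² = ((1 - 36 + 4 - 9) - 16/5)² = (-40 - 16/5)² = (-216/5)² = 46656/25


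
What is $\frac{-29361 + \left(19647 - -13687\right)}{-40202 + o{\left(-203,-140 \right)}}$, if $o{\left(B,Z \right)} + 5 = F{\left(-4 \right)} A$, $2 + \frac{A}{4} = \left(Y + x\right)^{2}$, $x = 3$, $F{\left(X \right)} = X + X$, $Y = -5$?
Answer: $- \frac{3973}{40271} \approx -0.098657$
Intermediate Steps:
$F{\left(X \right)} = 2 X$
$A = 8$ ($A = -8 + 4 \left(-5 + 3\right)^{2} = -8 + 4 \left(-2\right)^{2} = -8 + 4 \cdot 4 = -8 + 16 = 8$)
$o{\left(B,Z \right)} = -69$ ($o{\left(B,Z \right)} = -5 + 2 \left(-4\right) 8 = -5 - 64 = -69$)
$\frac{-29361 + \left(19647 - -13687\right)}{-40202 + o{\left(-203,-140 \right)}} = \frac{-29361 + \left(19647 - -13687\right)}{-40202 - 69} = \frac{-29361 + \left(19647 + 13687\right)}{-40271} = \left(-29361 + 33334\right) \left(- \frac{1}{40271}\right) = 3973 \left(- \frac{1}{40271}\right) = - \frac{3973}{40271}$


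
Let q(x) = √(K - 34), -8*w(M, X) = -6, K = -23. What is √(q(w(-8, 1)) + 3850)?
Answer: √(3850 + I*√57) ≈ 62.048 + 0.0608*I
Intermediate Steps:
w(M, X) = ¾ (w(M, X) = -⅛*(-6) = ¾)
q(x) = I*√57 (q(x) = √(-23 - 34) = √(-57) = I*√57)
√(q(w(-8, 1)) + 3850) = √(I*√57 + 3850) = √(3850 + I*√57)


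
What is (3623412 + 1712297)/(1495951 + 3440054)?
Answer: 5335709/4936005 ≈ 1.0810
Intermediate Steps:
(3623412 + 1712297)/(1495951 + 3440054) = 5335709/4936005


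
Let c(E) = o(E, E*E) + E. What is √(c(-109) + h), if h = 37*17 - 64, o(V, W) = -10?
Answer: √446 ≈ 21.119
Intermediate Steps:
c(E) = -10 + E
h = 565 (h = 629 - 64 = 565)
√(c(-109) + h) = √((-10 - 109) + 565) = √(-119 + 565) = √446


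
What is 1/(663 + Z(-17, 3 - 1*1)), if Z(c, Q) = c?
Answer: 1/646 ≈ 0.0015480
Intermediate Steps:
1/(663 + Z(-17, 3 - 1*1)) = 1/(663 - 17) = 1/646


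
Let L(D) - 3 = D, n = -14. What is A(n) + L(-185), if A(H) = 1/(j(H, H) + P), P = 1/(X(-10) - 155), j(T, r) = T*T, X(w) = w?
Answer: -5885533/32339 ≈ -181.99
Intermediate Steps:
L(D) = 3 + D
j(T, r) = T**2
P = -1/165 (P = 1/(-10 - 155) = 1/(-165) = -1/165 ≈ -0.0060606)
A(H) = 1/(-1/165 + H**2) (A(H) = 1/(H**2 - 1/165) = 1/(-1/165 + H**2))
A(n) + L(-185) = 165/(-1 + 165*(-14)**2) + (3 - 185) = 165/(-1 + 165*196) - 182 = 165/(-1 + 32340) - 182 = 165/32339 - 182 = -5885533/32339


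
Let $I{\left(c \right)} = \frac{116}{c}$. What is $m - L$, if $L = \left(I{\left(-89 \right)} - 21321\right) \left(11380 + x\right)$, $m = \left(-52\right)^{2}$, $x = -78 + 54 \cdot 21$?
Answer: $\frac{23599851316}{89} \approx 2.6517 \cdot 10^{8}$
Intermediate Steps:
$x = 1056$ ($x = -78 + 1134 = 1056$)
$m = 2704$
$L = - \frac{23599610660}{89}$ ($L = \left(\frac{116}{-89} - 21321\right) \left(11380 + 1056\right) = \left(116 \left(- \frac{1}{89}\right) - 21321\right) 12436 = \left(- \frac{116}{89} - 21321\right) 12436 = \left(- \frac{1897685}{89}\right) 12436 = - \frac{23599610660}{89} \approx -2.6516 \cdot 10^{8}$)
$m - L = 2704 - - \frac{23599610660}{89} = 2704 + \frac{23599610660}{89} = \frac{23599851316}{89}$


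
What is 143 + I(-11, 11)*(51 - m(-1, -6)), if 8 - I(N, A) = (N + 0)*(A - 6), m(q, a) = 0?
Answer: 3356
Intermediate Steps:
I(N, A) = 8 - N*(-6 + A) (I(N, A) = 8 - (N + 0)*(A - 6) = 8 - N*(-6 + A))
143 + I(-11, 11)*(51 - m(-1, -6)) = 143 + (8 + 6*(-11) - 1*11*(-11))*(51 - 1*0) = 143 + (8 - 66 + 121)*(51 + 0) = 143 + 63*51 = 143 + 3213 = 3356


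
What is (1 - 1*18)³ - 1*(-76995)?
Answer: 72082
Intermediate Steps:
(1 - 1*18)³ - 1*(-76995) = (1 - 18)³ + 76995 = (-17)³ + 76995 = -4913 + 76995 = 72082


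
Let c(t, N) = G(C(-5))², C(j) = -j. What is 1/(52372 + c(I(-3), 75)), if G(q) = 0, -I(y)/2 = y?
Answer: 1/52372 ≈ 1.9094e-5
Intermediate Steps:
I(y) = -2*y
c(t, N) = 0 (c(t, N) = 0² = 0)
1/(52372 + c(I(-3), 75)) = 1/(52372 + 0) = 1/52372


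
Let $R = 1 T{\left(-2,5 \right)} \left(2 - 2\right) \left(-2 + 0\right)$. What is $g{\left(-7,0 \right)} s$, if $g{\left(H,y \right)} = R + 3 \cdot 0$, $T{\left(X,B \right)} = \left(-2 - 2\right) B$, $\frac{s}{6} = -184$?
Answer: $0$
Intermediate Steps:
$s = -1104$ ($s = 6 \left(-184\right) = -1104$)
$T{\left(X,B \right)} = - 4 B$
$R = 0$ ($R = 1 \left(\left(-4\right) 5\right) \left(2 - 2\right) \left(-2 + 0\right) = 1 \left(-20\right) 0 \left(-2\right) = \left(-20\right) 0 = 0$)
$g{\left(H,y \right)} = 0$ ($g{\left(H,y \right)} = 0 + 3 \cdot 0 = 0 + 0 = 0$)
$g{\left(-7,0 \right)} s = 0 \left(-1104\right) = 0$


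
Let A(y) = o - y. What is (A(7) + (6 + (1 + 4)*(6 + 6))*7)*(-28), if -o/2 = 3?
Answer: -12572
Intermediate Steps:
o = -6 (o = -2*3 = -6)
A(y) = -6 - y
(A(7) + (6 + (1 + 4)*(6 + 6))*7)*(-28) = ((-6 - 1*7) + (6 + (1 + 4)*(6 + 6))*7)*(-28) = ((-6 - 7) + (6 + 5*12)*7)*(-28) = (-13 + (6 + 60)*7)*(-28) = (-13 + 66*7)*(-28) = (-13 + 462)*(-28) = 449*(-28) = -12572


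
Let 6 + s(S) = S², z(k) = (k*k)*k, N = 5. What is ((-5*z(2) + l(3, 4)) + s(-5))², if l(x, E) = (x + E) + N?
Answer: 81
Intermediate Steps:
z(k) = k³ (z(k) = k²*k = k³)
l(x, E) = 5 + E + x (l(x, E) = (x + E) + 5 = (E + x) + 5 = 5 + E + x)
s(S) = -6 + S²
((-5*z(2) + l(3, 4)) + s(-5))² = ((-5*2³ + (5 + 4 + 3)) + (-6 + (-5)²))² = ((-5*8 + 12) + (-6 + 25))² = ((-40 + 12) + 19)² = (-28 + 19)² = (-9)² = 81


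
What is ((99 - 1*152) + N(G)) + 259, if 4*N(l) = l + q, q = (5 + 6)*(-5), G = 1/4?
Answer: 3077/16 ≈ 192.31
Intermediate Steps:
G = ¼ ≈ 0.25000
q = -55 (q = 11*(-5) = -55)
N(l) = -55/4 + l/4 (N(l) = (l - 55)/4 = (-55 + l)/4 = -55/4 + l/4)
((99 - 1*152) + N(G)) + 259 = ((99 - 1*152) + (-55/4 + (¼)*(¼))) + 259 = ((99 - 152) + (-55/4 + 1/16)) + 259 = (-53 - 219/16) + 259 = -1067/16 + 259 = 3077/16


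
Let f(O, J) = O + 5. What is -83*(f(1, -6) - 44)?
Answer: 3154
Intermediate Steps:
f(O, J) = 5 + O
-83*(f(1, -6) - 44) = -83*((5 + 1) - 44) = -83*(6 - 44) = -83*(-38) = 3154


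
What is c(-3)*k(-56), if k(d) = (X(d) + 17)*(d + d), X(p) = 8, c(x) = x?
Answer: 8400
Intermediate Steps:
k(d) = 50*d (k(d) = (8 + 17)*(d + d) = 25*(2*d) = 50*d)
c(-3)*k(-56) = -150*(-56) = -3*(-2800) = 8400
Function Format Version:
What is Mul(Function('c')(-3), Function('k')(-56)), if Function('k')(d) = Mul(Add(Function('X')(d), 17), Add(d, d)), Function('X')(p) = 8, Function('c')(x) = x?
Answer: 8400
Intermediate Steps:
Function('k')(d) = Mul(50, d) (Function('k')(d) = Mul(Add(8, 17), Add(d, d)) = Mul(25, Mul(2, d)) = Mul(50, d))
Mul(Function('c')(-3), Function('k')(-56)) = Mul(-3, Mul(50, -56)) = Mul(-3, -2800) = 8400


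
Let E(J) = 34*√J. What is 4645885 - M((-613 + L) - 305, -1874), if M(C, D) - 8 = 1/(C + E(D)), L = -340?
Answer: 512263689811/110262 + I*√1874/110262 ≈ 4.6459e+6 + 0.00039261*I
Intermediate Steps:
M(C, D) = 8 + 1/(C + 34*√D)
4645885 - M((-613 + L) - 305, -1874) = 4645885 - (1 + 8*((-613 - 340) - 305) + 272*√(-1874))/(((-613 - 340) - 305) + 34*√(-1874)) = 4645885 - (1 + 8*(-953 - 305) + 272*(I*√1874))/((-953 - 305) + 34*(I*√1874)) = 4645885 - (1 + 8*(-1258) + 272*I*√1874)/(-1258 + 34*I*√1874) = 4645885 - (1 - 10064 + 272*I*√1874)/(-1258 + 34*I*√1874) = 4645885 - (-10063 + 272*I*√1874)/(-1258 + 34*I*√1874)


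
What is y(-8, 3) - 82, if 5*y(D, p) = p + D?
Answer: -83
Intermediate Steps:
y(D, p) = D/5 + p/5 (y(D, p) = (p + D)/5 = (D + p)/5 = D/5 + p/5)
y(-8, 3) - 82 = ((⅕)*(-8) + (⅕)*3) - 82 = (-8/5 + ⅗) - 82 = -1 - 82 = -83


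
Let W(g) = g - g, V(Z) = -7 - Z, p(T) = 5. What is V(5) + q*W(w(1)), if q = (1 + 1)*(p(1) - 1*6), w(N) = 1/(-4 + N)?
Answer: -12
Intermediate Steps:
W(g) = 0
q = -2 (q = (1 + 1)*(5 - 1*6) = 2*(5 - 6) = 2*(-1) = -2)
V(5) + q*W(w(1)) = (-7 - 1*5) - 2*0 = (-7 - 5) + 0 = -12 + 0 = -12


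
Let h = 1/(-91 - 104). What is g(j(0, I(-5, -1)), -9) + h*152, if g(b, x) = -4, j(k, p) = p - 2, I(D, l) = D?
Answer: -932/195 ≈ -4.7795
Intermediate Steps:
h = -1/195 (h = 1/(-195) = -1/195 ≈ -0.0051282)
j(k, p) = -2 + p
g(j(0, I(-5, -1)), -9) + h*152 = -4 - 1/195*152 = -4 - 152/195 = -932/195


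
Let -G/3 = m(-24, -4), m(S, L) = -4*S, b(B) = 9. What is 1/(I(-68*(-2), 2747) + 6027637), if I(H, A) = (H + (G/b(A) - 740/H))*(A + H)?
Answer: 34/214600591 ≈ 1.5843e-7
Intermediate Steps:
G = -288 (G = -(-12)*(-24) = -3*96 = -288)
I(H, A) = (A + H)*(-32 + H - 740/H) (I(H, A) = (H + (-288/9 - 740/H))*(A + H) = (H + (-288*⅑ - 740/H))*(A + H) = (H + (-32 - 740/H))*(A + H) = (-32 + H - 740/H)*(A + H) = (A + H)*(-32 + H - 740/H))
1/(I(-68*(-2), 2747) + 6027637) = 1/((-740 + (-68*(-2))² - 32*2747 - (-2176)*(-2) + 2747*(-68*(-2)) - 740*2747/(-68*(-2))) + 6027637) = 1/((-740 + 136² - 87904 - 32*136 + 2747*136 - 740*2747/136) + 6027637) = 1/((-740 + 18496 - 87904 - 4352 + 373592 - 740*2747*1/136) + 6027637) = 1/((-740 + 18496 - 87904 - 4352 + 373592 - 508195/34) + 6027637) = 1/(9660933/34 + 6027637) = 1/(214600591/34) = 34/214600591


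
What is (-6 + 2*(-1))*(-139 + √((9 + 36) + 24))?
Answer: 1112 - 8*√69 ≈ 1045.5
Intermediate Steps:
(-6 + 2*(-1))*(-139 + √((9 + 36) + 24)) = (-6 - 2)*(-139 + √(45 + 24)) = -8*(-139 + √69) = 1112 - 8*√69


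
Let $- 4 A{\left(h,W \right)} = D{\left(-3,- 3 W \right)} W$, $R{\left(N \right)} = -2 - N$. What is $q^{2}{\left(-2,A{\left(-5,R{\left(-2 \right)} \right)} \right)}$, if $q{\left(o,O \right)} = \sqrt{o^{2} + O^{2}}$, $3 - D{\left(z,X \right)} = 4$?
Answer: $4$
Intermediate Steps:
$D{\left(z,X \right)} = -1$ ($D{\left(z,X \right)} = 3 - 4 = -1$)
$A{\left(h,W \right)} = \frac{W}{4}$ ($A{\left(h,W \right)} = - \frac{\left(-1\right) W}{4} = \frac{W}{4}$)
$q{\left(o,O \right)} = \sqrt{O^{2} + o^{2}}$
$q^{2}{\left(-2,A{\left(-5,R{\left(-2 \right)} \right)} \right)} = \left(\sqrt{\left(\frac{-2 - -2}{4}\right)^{2} + \left(-2\right)^{2}}\right)^{2} = \left(\sqrt{\left(\frac{-2 + 2}{4}\right)^{2} + 4}\right)^{2} = \left(\sqrt{\left(\frac{1}{4} \cdot 0\right)^{2} + 4}\right)^{2} = \left(\sqrt{0^{2} + 4}\right)^{2} = \left(\sqrt{0 + 4}\right)^{2} = \left(\sqrt{4}\right)^{2} = 2^{2} = 4$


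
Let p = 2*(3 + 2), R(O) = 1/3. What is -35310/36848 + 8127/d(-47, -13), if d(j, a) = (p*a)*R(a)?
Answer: -225745347/1197560 ≈ -188.50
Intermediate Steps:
R(O) = ⅓
p = 10 (p = 2*5 = 10)
d(j, a) = 10*a/3 (d(j, a) = (10*a)*(⅓) = 10*a/3)
-35310/36848 + 8127/d(-47, -13) = -35310/36848 + 8127/(((10/3)*(-13))) = -35310*1/36848 + 8127/(-130/3) = -17655/18424 + 8127*(-3/130) = -17655/18424 - 24381/130 = -225745347/1197560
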